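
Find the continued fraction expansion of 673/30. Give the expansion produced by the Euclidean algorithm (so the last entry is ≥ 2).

673 = 22·30 + 13
30 = 2·13 + 4
13 = 3·4 + 1
4 = 4·1 + 0  (stop)
So 673/30 = [22; 2, 3, 4].

[22; 2, 3, 4]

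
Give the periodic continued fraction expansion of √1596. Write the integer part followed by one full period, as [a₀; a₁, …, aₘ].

a₀ = ⌊√1596⌋ = 39.
With m₀=0, d₀=1 and mₖ₊₁ = dₖaₖ − mₖ, dₖ₊₁ = (n − mₖ₊₁²)/dₖ, aₖ₊₁ = ⌊(a₀+mₖ₊₁)/dₖ₊₁⌋:
  k=1: m=39, d=75, a=1
  k=2: m=36, d=4, a=18
  k=3: m=36, d=75, a=1
  k=4: m=39, d=1, a=78
d=1 and a=2a₀=78 at k=4, so the next step gives (m, d) = (39, 75) again — its k=1 value — and the period has length 4.

[39; 1, 18, 1, 78]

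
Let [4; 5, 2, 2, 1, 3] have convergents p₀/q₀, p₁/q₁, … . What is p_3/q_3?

113/27

Using pₖ = aₖpₖ₋₁ + pₖ₋₂, qₖ = aₖqₖ₋₁ + qₖ₋₂ (with p₋₁=1, p₋₂=0, q₋₁=0, q₋₂=1):
  k=0: a=4, p=4, q=1
  k=1: a=5, p=21, q=5
  k=2: a=2, p=46, q=11
  k=3: a=2, p=113, q=27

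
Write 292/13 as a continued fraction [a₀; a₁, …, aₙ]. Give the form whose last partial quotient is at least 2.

[22; 2, 6]

292 = 22×13 + 6
13 = 2×6 + 1
6 = 6×1 + 0  (stop)
So 292/13 = [22; 2, 6].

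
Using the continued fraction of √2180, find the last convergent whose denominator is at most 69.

1961/42

√2180 = [46; 1, 2, 4, 2, 1, 92, …] (period length 6).
Convergents:
  p_0/q_0 = 46/1
  p_1/q_1 = 47/1
  p_2/q_2 = 140/3
  p_3/q_3 = 607/13
  p_4/q_4 = 1354/29
  p_5/q_5 = 1961/42
  p_6/q_6 = 181766/3893
q_5 = 42 ≤ 69 < 3893 = q_6, so the answer is 1961/42.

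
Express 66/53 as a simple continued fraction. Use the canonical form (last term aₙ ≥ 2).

66 = 1*53 + 13
53 = 4*13 + 1
13 = 13*1 + 0  (stop)
So 66/53 = [1; 4, 13].

[1; 4, 13]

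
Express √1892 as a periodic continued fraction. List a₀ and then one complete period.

a₀ = ⌊√1892⌋ = 43.
With m₀=0, d₀=1 and mₖ₊₁ = dₖaₖ − mₖ, dₖ₊₁ = (n − mₖ₊₁²)/dₖ, aₖ₊₁ = ⌊(a₀+mₖ₊₁)/dₖ₊₁⌋:
  k=1: m=43, d=43, a=2
  k=2: m=43, d=1, a=86
d=1 and a=2a₀=86 at k=2, so the next step gives (m, d) = (43, 43) again — its k=1 value — and the period has length 2.

[43; 2, 86]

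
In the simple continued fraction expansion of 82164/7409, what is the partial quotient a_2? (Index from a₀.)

7

82164 = 11·7409 + 665   →  a_0 = 11
7409 = 11·665 + 94   →  a_1 = 11
665 = 7·94 + 7   →  a_2 = 7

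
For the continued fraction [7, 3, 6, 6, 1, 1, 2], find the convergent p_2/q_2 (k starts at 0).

Using pₖ = aₖpₖ₋₁ + pₖ₋₂, qₖ = aₖqₖ₋₁ + qₖ₋₂ (with p₋₁=1, p₋₂=0, q₋₁=0, q₋₂=1):
  k=0: a=7, p=7, q=1
  k=1: a=3, p=22, q=3
  k=2: a=6, p=139, q=19

139/19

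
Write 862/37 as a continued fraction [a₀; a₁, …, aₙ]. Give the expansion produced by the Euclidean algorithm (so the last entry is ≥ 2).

[23; 3, 2, 1, 3]

862 = 23×37 + 11
37 = 3×11 + 4
11 = 2×4 + 3
4 = 1×3 + 1
3 = 3×1 + 0  (stop)
So 862/37 = [23; 3, 2, 1, 3].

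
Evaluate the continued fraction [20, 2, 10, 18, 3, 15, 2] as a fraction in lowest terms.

Using pₖ = aₖpₖ₋₁ + pₖ₋₂ and qₖ = aₖqₖ₋₁ + qₖ₋₂:
  k=0: a=20, p=20, q=1
  k=1: a=2, p=41, q=2
  k=2: a=10, p=430, q=21
  k=3: a=18, p=7781, q=380
  k=4: a=3, p=23773, q=1161
  k=5: a=15, p=364376, q=17795
  k=6: a=2, p=752525, q=36751

752525/36751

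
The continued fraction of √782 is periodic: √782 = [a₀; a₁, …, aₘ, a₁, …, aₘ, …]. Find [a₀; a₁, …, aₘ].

a₀ = ⌊√782⌋ = 27.
With m₀=0, d₀=1 and mₖ₊₁ = dₖaₖ − mₖ, dₖ₊₁ = (n − mₖ₊₁²)/dₖ, aₖ₊₁ = ⌊(a₀+mₖ₊₁)/dₖ₊₁⌋:
  k=1: m=27, d=53, a=1
  k=2: m=26, d=2, a=26
  k=3: m=26, d=53, a=1
  k=4: m=27, d=1, a=54
d=1 and a=2a₀=54 at k=4, so the next step gives (m, d) = (27, 53) again — its k=1 value — and the period has length 4.

[27; 1, 26, 1, 54]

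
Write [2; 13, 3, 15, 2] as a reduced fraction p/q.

2627/1266

Fold from the inside: start with 2/1.
  15 + 1/2 = 31/2
  3 + 2/31 = 95/31
  13 + 31/95 = 1266/95
  2 + 95/1266 = 2627/1266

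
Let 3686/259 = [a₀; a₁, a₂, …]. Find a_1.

3686 = 14·259 + 60   →  a_0 = 14
259 = 4·60 + 19   →  a_1 = 4

4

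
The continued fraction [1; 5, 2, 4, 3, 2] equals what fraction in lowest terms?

Using pₖ = aₖpₖ₋₁ + pₖ₋₂ and qₖ = aₖqₖ₋₁ + qₖ₋₂:
  k=0: a=1, p=1, q=1
  k=1: a=5, p=6, q=5
  k=2: a=2, p=13, q=11
  k=3: a=4, p=58, q=49
  k=4: a=3, p=187, q=158
  k=5: a=2, p=432, q=365

432/365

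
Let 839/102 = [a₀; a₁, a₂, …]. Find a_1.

839 = 8·102 + 23   →  a_0 = 8
102 = 4·23 + 10   →  a_1 = 4

4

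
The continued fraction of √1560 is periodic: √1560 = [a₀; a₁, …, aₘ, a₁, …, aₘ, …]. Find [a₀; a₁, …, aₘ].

a₀ = ⌊√1560⌋ = 39.
With m₀=0, d₀=1 and mₖ₊₁ = dₖaₖ − mₖ, dₖ₊₁ = (n − mₖ₊₁²)/dₖ, aₖ₊₁ = ⌊(a₀+mₖ₊₁)/dₖ₊₁⌋:
  k=1: m=39, d=39, a=2
  k=2: m=39, d=1, a=78
d=1 and a=2a₀=78 at k=2, so the next step gives (m, d) = (39, 39) again — its k=1 value — and the period has length 2.

[39; 2, 78]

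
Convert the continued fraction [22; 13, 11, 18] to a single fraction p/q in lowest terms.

57509/2605

Fold from the inside: start with 18/1.
  11 + 1/18 = 199/18
  13 + 18/199 = 2605/199
  22 + 199/2605 = 57509/2605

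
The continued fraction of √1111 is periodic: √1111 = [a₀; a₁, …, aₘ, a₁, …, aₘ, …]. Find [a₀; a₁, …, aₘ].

a₀ = ⌊√1111⌋ = 33.

[33; 3, 66]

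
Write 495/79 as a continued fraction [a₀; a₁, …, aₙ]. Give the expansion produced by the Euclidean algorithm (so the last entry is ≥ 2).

[6; 3, 1, 3, 5]

495 = 6*79 + 21
79 = 3*21 + 16
21 = 1*16 + 5
16 = 3*5 + 1
5 = 5*1 + 0  (stop)
So 495/79 = [6; 3, 1, 3, 5].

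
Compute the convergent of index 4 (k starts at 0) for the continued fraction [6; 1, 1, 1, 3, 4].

73/11

Using pₖ = aₖpₖ₋₁ + pₖ₋₂, qₖ = aₖqₖ₋₁ + qₖ₋₂ (with p₋₁=1, p₋₂=0, q₋₁=0, q₋₂=1):
  k=0: a=6, p=6, q=1
  k=1: a=1, p=7, q=1
  k=2: a=1, p=13, q=2
  k=3: a=1, p=20, q=3
  k=4: a=3, p=73, q=11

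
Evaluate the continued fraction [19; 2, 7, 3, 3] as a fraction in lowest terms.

3037/156

Using pₖ = aₖpₖ₋₁ + pₖ₋₂ and qₖ = aₖqₖ₋₁ + qₖ₋₂:
  k=0: a=19, p=19, q=1
  k=1: a=2, p=39, q=2
  k=2: a=7, p=292, q=15
  k=3: a=3, p=915, q=47
  k=4: a=3, p=3037, q=156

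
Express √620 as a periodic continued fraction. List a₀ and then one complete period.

[24; 1, 8, 1, 48]

a₀ = ⌊√620⌋ = 24.
With m₀=0, d₀=1 and mₖ₊₁ = dₖaₖ − mₖ, dₖ₊₁ = (n − mₖ₊₁²)/dₖ, aₖ₊₁ = ⌊(a₀+mₖ₊₁)/dₖ₊₁⌋:
  k=1: m=24, d=44, a=1
  k=2: m=20, d=5, a=8
  k=3: m=20, d=44, a=1
  k=4: m=24, d=1, a=48
d=1 and a=2a₀=48 at k=4, so the next step gives (m, d) = (24, 44) again — its k=1 value — and the period has length 4.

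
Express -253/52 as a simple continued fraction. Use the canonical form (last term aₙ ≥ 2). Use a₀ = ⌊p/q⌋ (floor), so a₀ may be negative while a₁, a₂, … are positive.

[-5; 7, 2, 3]

-253 = -5×52 + 7
52 = 7×7 + 3
7 = 2×3 + 1
3 = 3×1 + 0  (stop)
So -253/52 = [-5; 7, 2, 3].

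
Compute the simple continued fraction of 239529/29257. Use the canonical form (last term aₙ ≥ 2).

239529 = 8·29257 + 5473
29257 = 5·5473 + 1892
5473 = 2·1892 + 1689
1892 = 1·1689 + 203
1689 = 8·203 + 65
203 = 3·65 + 8
65 = 8·8 + 1
8 = 8·1 + 0  (stop)
So 239529/29257 = [8; 5, 2, 1, 8, 3, 8, 8].

[8; 5, 2, 1, 8, 3, 8, 8]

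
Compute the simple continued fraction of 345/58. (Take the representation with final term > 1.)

345 = 5·58 + 55
58 = 1·55 + 3
55 = 18·3 + 1
3 = 3·1 + 0  (stop)
So 345/58 = [5; 1, 18, 3].

[5; 1, 18, 3]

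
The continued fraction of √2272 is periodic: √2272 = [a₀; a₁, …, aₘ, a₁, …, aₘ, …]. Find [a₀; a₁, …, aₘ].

a₀ = ⌊√2272⌋ = 47.
With m₀=0, d₀=1 and mₖ₊₁ = dₖaₖ − mₖ, dₖ₊₁ = (n − mₖ₊₁²)/dₖ, aₖ₊₁ = ⌊(a₀+mₖ₊₁)/dₖ₊₁⌋:
  k=1: m=47, d=63, a=1
  k=2: m=16, d=32, a=1
  k=3: m=16, d=63, a=1
  k=4: m=47, d=1, a=94
d=1 and a=2a₀=94 at k=4, so the next step gives (m, d) = (47, 63) again — its k=1 value — and the period has length 4.

[47; 1, 1, 1, 94]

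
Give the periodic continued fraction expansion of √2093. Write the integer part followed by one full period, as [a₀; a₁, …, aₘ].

a₀ = ⌊√2093⌋ = 45.
With m₀=0, d₀=1 and mₖ₊₁ = dₖaₖ − mₖ, dₖ₊₁ = (n − mₖ₊₁²)/dₖ, aₖ₊₁ = ⌊(a₀+mₖ₊₁)/dₖ₊₁⌋:
  k=1: m=45, d=68, a=1
  k=2: m=23, d=23, a=2
  k=3: m=23, d=68, a=1
  k=4: m=45, d=1, a=90
d=1 and a=2a₀=90 at k=4, so the next step gives (m, d) = (45, 68) again — its k=1 value — and the period has length 4.

[45; 1, 2, 1, 90]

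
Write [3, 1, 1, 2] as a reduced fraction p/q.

18/5

Using pₖ = aₖpₖ₋₁ + pₖ₋₂ and qₖ = aₖqₖ₋₁ + qₖ₋₂:
  k=0: a=3, p=3, q=1
  k=1: a=1, p=4, q=1
  k=2: a=1, p=7, q=2
  k=3: a=2, p=18, q=5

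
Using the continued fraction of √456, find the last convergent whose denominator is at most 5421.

√456 = [21; 2, 1, 4, 1, 2, 42, …] (period length 6).
Convergents:
  p_0/q_0 = 21/1
  p_1/q_1 = 43/2
  p_2/q_2 = 64/3
  p_3/q_3 = 299/14
  p_4/q_4 = 363/17
  p_5/q_5 = 1025/48
  p_6/q_6 = 43413/2033
  p_7/q_7 = 87851/4114
  p_8/q_8 = 131264/6147
q_7 = 4114 ≤ 5421 < 6147 = q_8, so the answer is 87851/4114.

87851/4114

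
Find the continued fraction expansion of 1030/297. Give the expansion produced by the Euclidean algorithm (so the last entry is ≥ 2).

[3; 2, 7, 3, 6]

1030 = 3*297 + 139
297 = 2*139 + 19
139 = 7*19 + 6
19 = 3*6 + 1
6 = 6*1 + 0  (stop)
So 1030/297 = [3; 2, 7, 3, 6].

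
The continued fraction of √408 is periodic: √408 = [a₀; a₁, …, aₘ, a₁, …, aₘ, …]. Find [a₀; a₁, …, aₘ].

a₀ = ⌊√408⌋ = 20.
With m₀=0, d₀=1 and mₖ₊₁ = dₖaₖ − mₖ, dₖ₊₁ = (n − mₖ₊₁²)/dₖ, aₖ₊₁ = ⌊(a₀+mₖ₊₁)/dₖ₊₁⌋:
  k=1: m=20, d=8, a=5
  k=2: m=20, d=1, a=40
d=1 and a=2a₀=40 at k=2, so the next step gives (m, d) = (20, 8) again — its k=1 value — and the period has length 2.

[20; 5, 40]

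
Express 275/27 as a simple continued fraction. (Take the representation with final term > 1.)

275 = 10·27 + 5
27 = 5·5 + 2
5 = 2·2 + 1
2 = 2·1 + 0  (stop)
So 275/27 = [10; 5, 2, 2].

[10; 5, 2, 2]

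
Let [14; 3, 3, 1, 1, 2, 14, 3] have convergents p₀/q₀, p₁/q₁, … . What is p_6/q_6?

Using pₖ = aₖpₖ₋₁ + pₖ₋₂, qₖ = aₖqₖ₋₁ + qₖ₋₂ (with p₋₁=1, p₋₂=0, q₋₁=0, q₋₂=1):
  k=0: a=14, p=14, q=1
  k=1: a=3, p=43, q=3
  k=2: a=3, p=143, q=10
  k=3: a=1, p=186, q=13
  k=4: a=1, p=329, q=23
  k=5: a=2, p=844, q=59
  k=6: a=14, p=12145, q=849

12145/849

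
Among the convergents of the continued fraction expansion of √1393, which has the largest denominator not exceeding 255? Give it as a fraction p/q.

√1393 = [37; 3, 10, 3, 74, …] (period length 4).
Convergents:
  p_0/q_0 = 37/1
  p_1/q_1 = 112/3
  p_2/q_2 = 1157/31
  p_3/q_3 = 3583/96
  p_4/q_4 = 266299/7135
q_3 = 96 ≤ 255 < 7135 = q_4, so the answer is 3583/96.

3583/96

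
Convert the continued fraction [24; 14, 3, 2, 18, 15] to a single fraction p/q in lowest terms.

667822/27745

Using pₖ = aₖpₖ₋₁ + pₖ₋₂ and qₖ = aₖqₖ₋₁ + qₖ₋₂:
  k=0: a=24, p=24, q=1
  k=1: a=14, p=337, q=14
  k=2: a=3, p=1035, q=43
  k=3: a=2, p=2407, q=100
  k=4: a=18, p=44361, q=1843
  k=5: a=15, p=667822, q=27745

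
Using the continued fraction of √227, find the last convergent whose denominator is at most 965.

6795/451

√227 = [15; 15, 30, …] (period length 2).
Convergents:
  p_0/q_0 = 15/1
  p_1/q_1 = 226/15
  p_2/q_2 = 6795/451
  p_3/q_3 = 102151/6780
q_2 = 451 ≤ 965 < 6780 = q_3, so the answer is 6795/451.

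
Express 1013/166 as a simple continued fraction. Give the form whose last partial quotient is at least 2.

1013 = 6·166 + 17
166 = 9·17 + 13
17 = 1·13 + 4
13 = 3·4 + 1
4 = 4·1 + 0  (stop)
So 1013/166 = [6; 9, 1, 3, 4].

[6; 9, 1, 3, 4]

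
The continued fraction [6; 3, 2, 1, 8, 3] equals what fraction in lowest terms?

Fold from the inside: start with 3/1.
  8 + 1/3 = 25/3
  1 + 3/25 = 28/25
  2 + 25/28 = 81/28
  3 + 28/81 = 271/81
  6 + 81/271 = 1707/271

1707/271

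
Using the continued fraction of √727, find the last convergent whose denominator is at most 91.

728/27

√727 = [26; 1, 25, 1, 52, …] (period length 4).
Convergents:
  p_0/q_0 = 26/1
  p_1/q_1 = 27/1
  p_2/q_2 = 701/26
  p_3/q_3 = 728/27
  p_4/q_4 = 38557/1430
q_3 = 27 ≤ 91 < 1430 = q_4, so the answer is 728/27.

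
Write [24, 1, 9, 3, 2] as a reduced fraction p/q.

Fold from the inside: start with 2/1.
  3 + 1/2 = 7/2
  9 + 2/7 = 65/7
  1 + 7/65 = 72/65
  24 + 65/72 = 1793/72

1793/72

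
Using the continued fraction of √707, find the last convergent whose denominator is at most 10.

133/5

√707 = [26; 1, 1, 2, 3, 2, 1, 1, 52, …] (period length 8).
Convergents:
  p_0/q_0 = 26/1
  p_1/q_1 = 27/1
  p_2/q_2 = 53/2
  p_3/q_3 = 133/5
  p_4/q_4 = 452/17
q_3 = 5 ≤ 10 < 17 = q_4, so the answer is 133/5.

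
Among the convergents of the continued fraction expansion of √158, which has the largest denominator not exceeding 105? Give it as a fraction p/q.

√158 = [12; 1, 1, 3, 12, 3, 1, 1, 24, …] (period length 8).
Convergents:
  p_0/q_0 = 12/1
  p_1/q_1 = 13/1
  p_2/q_2 = 25/2
  p_3/q_3 = 88/7
  p_4/q_4 = 1081/86
  p_5/q_5 = 3331/265
q_4 = 86 ≤ 105 < 265 = q_5, so the answer is 1081/86.

1081/86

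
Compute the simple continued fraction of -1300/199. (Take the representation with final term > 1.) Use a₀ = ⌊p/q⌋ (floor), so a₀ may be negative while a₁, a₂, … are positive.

[-7; 2, 7, 6, 2]

-1300 = -7*199 + 93
199 = 2*93 + 13
93 = 7*13 + 2
13 = 6*2 + 1
2 = 2*1 + 0  (stop)
So -1300/199 = [-7; 2, 7, 6, 2].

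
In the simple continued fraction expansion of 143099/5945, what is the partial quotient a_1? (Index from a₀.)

143099 = 24·5945 + 419   →  a_0 = 24
5945 = 14·419 + 79   →  a_1 = 14

14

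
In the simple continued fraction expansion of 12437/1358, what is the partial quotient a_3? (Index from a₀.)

12437 = 9·1358 + 215   →  a_0 = 9
1358 = 6·215 + 68   →  a_1 = 6
215 = 3·68 + 11   →  a_2 = 3
68 = 6·11 + 2   →  a_3 = 6

6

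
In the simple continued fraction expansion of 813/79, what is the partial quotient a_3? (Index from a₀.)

813 = 10·79 + 23   →  a_0 = 10
79 = 3·23 + 10   →  a_1 = 3
23 = 2·10 + 3   →  a_2 = 2
10 = 3·3 + 1   →  a_3 = 3

3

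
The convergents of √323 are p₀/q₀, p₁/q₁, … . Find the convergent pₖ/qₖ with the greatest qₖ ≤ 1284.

√323 = [17; 1, 34, …] (period length 2).
Convergents:
  p_0/q_0 = 17/1
  p_1/q_1 = 18/1
  p_2/q_2 = 629/35
  p_3/q_3 = 647/36
  p_4/q_4 = 22627/1259
  p_5/q_5 = 23274/1295
q_4 = 1259 ≤ 1284 < 1295 = q_5, so the answer is 22627/1259.

22627/1259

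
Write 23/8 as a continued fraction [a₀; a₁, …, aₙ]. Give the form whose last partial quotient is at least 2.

23 = 2*8 + 7
8 = 1*7 + 1
7 = 7*1 + 0  (stop)
So 23/8 = [2; 1, 7].

[2; 1, 7]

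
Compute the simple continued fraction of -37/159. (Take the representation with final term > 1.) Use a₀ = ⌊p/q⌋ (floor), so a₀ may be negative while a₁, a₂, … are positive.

-37 = -1*159 + 122
159 = 1*122 + 37
122 = 3*37 + 11
37 = 3*11 + 4
11 = 2*4 + 3
4 = 1*3 + 1
3 = 3*1 + 0  (stop)
So -37/159 = [-1; 1, 3, 3, 2, 1, 3].

[-1; 1, 3, 3, 2, 1, 3]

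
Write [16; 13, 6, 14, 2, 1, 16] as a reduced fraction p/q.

921040/57293

Fold from the inside: start with 16/1.
  1 + 1/16 = 17/16
  2 + 16/17 = 50/17
  14 + 17/50 = 717/50
  6 + 50/717 = 4352/717
  13 + 717/4352 = 57293/4352
  16 + 4352/57293 = 921040/57293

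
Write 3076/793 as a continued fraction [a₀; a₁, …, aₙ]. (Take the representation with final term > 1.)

3076 = 3*793 + 697
793 = 1*697 + 96
697 = 7*96 + 25
96 = 3*25 + 21
25 = 1*21 + 4
21 = 5*4 + 1
4 = 4*1 + 0  (stop)
So 3076/793 = [3; 1, 7, 3, 1, 5, 4].

[3; 1, 7, 3, 1, 5, 4]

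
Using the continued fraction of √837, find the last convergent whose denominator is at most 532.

√837 = [28; 1, 13, 2, 13, 1, 56, …] (period length 6).
Convergents:
  p_0/q_0 = 28/1
  p_1/q_1 = 29/1
  p_2/q_2 = 405/14
  p_3/q_3 = 839/29
  p_4/q_4 = 11312/391
  p_5/q_5 = 12151/420
  p_6/q_6 = 691768/23911
q_5 = 420 ≤ 532 < 23911 = q_6, so the answer is 12151/420.

12151/420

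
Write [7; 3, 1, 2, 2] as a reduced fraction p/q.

189/26

Using pₖ = aₖpₖ₋₁ + pₖ₋₂ and qₖ = aₖqₖ₋₁ + qₖ₋₂:
  k=0: a=7, p=7, q=1
  k=1: a=3, p=22, q=3
  k=2: a=1, p=29, q=4
  k=3: a=2, p=80, q=11
  k=4: a=2, p=189, q=26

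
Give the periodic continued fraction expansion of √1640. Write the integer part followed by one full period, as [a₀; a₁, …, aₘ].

a₀ = ⌊√1640⌋ = 40.

[40; 2, 80]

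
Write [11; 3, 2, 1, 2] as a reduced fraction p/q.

Using pₖ = aₖpₖ₋₁ + pₖ₋₂ and qₖ = aₖqₖ₋₁ + qₖ₋₂:
  k=0: a=11, p=11, q=1
  k=1: a=3, p=34, q=3
  k=2: a=2, p=79, q=7
  k=3: a=1, p=113, q=10
  k=4: a=2, p=305, q=27

305/27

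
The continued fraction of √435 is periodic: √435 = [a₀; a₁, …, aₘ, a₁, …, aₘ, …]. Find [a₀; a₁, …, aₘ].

[20; 1, 5, 1, 40]

a₀ = ⌊√435⌋ = 20.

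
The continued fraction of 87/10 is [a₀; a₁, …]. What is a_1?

87 = 8·10 + 7   →  a_0 = 8
10 = 1·7 + 3   →  a_1 = 1

1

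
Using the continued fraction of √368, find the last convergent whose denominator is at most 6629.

43949/2291

√368 = [19; 5, 2, 5, 38, …] (period length 4).
Convergents:
  p_0/q_0 = 19/1
  p_1/q_1 = 96/5
  p_2/q_2 = 211/11
  p_3/q_3 = 1151/60
  p_4/q_4 = 43949/2291
  p_5/q_5 = 220896/11515
q_4 = 2291 ≤ 6629 < 11515 = q_5, so the answer is 43949/2291.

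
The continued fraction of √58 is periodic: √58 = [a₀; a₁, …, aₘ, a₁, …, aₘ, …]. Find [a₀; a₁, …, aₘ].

a₀ = ⌊√58⌋ = 7.
With m₀=0, d₀=1 and mₖ₊₁ = dₖaₖ − mₖ, dₖ₊₁ = (n − mₖ₊₁²)/dₖ, aₖ₊₁ = ⌊(a₀+mₖ₊₁)/dₖ₊₁⌋:
  k=1: m=7, d=9, a=1
  k=2: m=2, d=6, a=1
  k=3: m=4, d=7, a=1
  k=4: m=3, d=7, a=1
  k=5: m=4, d=6, a=1
  k=6: m=2, d=9, a=1
  k=7: m=7, d=1, a=14
d=1 and a=2a₀=14 at k=7, so the next step gives (m, d) = (7, 9) again — its k=1 value — and the period has length 7.

[7; 1, 1, 1, 1, 1, 1, 14]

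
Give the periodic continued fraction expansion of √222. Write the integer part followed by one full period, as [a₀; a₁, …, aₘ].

[14; 1, 8, 1, 28]

a₀ = ⌊√222⌋ = 14.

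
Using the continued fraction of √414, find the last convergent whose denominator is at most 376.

√414 = [20; 2, 1, 7, 2, 7, 1, 2, 40, …] (period length 8).
Convergents:
  p_0/q_0 = 20/1
  p_1/q_1 = 41/2
  p_2/q_2 = 61/3
  p_3/q_3 = 468/23
  p_4/q_4 = 997/49
  p_5/q_5 = 7447/366
  p_6/q_6 = 8444/415
q_5 = 366 ≤ 376 < 415 = q_6, so the answer is 7447/366.

7447/366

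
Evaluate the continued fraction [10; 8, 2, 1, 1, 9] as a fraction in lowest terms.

Fold from the inside: start with 9/1.
  1 + 1/9 = 10/9
  1 + 9/10 = 19/10
  2 + 10/19 = 48/19
  8 + 19/48 = 403/48
  10 + 48/403 = 4078/403

4078/403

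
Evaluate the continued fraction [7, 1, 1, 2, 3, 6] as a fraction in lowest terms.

812/107

Fold from the inside: start with 6/1.
  3 + 1/6 = 19/6
  2 + 6/19 = 44/19
  1 + 19/44 = 63/44
  1 + 44/63 = 107/63
  7 + 63/107 = 812/107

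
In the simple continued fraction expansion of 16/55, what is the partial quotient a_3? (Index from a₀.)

3

16 = 0·55 + 16   →  a_0 = 0
55 = 3·16 + 7   →  a_1 = 3
16 = 2·7 + 2   →  a_2 = 2
7 = 3·2 + 1   →  a_3 = 3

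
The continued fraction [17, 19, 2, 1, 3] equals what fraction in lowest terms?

3632/213

Using pₖ = aₖpₖ₋₁ + pₖ₋₂ and qₖ = aₖqₖ₋₁ + qₖ₋₂:
  k=0: a=17, p=17, q=1
  k=1: a=19, p=324, q=19
  k=2: a=2, p=665, q=39
  k=3: a=1, p=989, q=58
  k=4: a=3, p=3632, q=213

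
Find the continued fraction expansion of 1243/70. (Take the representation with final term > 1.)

[17; 1, 3, 8, 2]

1243 = 17×70 + 53
70 = 1×53 + 17
53 = 3×17 + 2
17 = 8×2 + 1
2 = 2×1 + 0  (stop)
So 1243/70 = [17; 1, 3, 8, 2].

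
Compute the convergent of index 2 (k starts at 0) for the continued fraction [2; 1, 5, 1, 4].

17/6

Using pₖ = aₖpₖ₋₁ + pₖ₋₂, qₖ = aₖqₖ₋₁ + qₖ₋₂ (with p₋₁=1, p₋₂=0, q₋₁=0, q₋₂=1):
  k=0: a=2, p=2, q=1
  k=1: a=1, p=3, q=1
  k=2: a=5, p=17, q=6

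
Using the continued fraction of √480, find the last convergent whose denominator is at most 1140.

10582/483

√480 = [21; 1, 9, 1, 42, …] (period length 4).
Convergents:
  p_0/q_0 = 21/1
  p_1/q_1 = 22/1
  p_2/q_2 = 219/10
  p_3/q_3 = 241/11
  p_4/q_4 = 10341/472
  p_5/q_5 = 10582/483
  p_6/q_6 = 105579/4819
q_5 = 483 ≤ 1140 < 4819 = q_6, so the answer is 10582/483.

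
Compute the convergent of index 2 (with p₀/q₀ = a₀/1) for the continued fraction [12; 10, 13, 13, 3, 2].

1585/131

Using pₖ = aₖpₖ₋₁ + pₖ₋₂, qₖ = aₖqₖ₋₁ + qₖ₋₂ (with p₋₁=1, p₋₂=0, q₋₁=0, q₋₂=1):
  k=0: a=12, p=12, q=1
  k=1: a=10, p=121, q=10
  k=2: a=13, p=1585, q=131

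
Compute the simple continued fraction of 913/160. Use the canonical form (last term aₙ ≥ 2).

913 = 5×160 + 113
160 = 1×113 + 47
113 = 2×47 + 19
47 = 2×19 + 9
19 = 2×9 + 1
9 = 9×1 + 0  (stop)
So 913/160 = [5; 1, 2, 2, 2, 9].

[5; 1, 2, 2, 2, 9]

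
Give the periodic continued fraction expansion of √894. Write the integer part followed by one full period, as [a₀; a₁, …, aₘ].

[29; 1, 8, 1, 58]

a₀ = ⌊√894⌋ = 29.
With m₀=0, d₀=1 and mₖ₊₁ = dₖaₖ − mₖ, dₖ₊₁ = (n − mₖ₊₁²)/dₖ, aₖ₊₁ = ⌊(a₀+mₖ₊₁)/dₖ₊₁⌋:
  k=1: m=29, d=53, a=1
  k=2: m=24, d=6, a=8
  k=3: m=24, d=53, a=1
  k=4: m=29, d=1, a=58
d=1 and a=2a₀=58 at k=4, so the next step gives (m, d) = (29, 53) again — its k=1 value — and the period has length 4.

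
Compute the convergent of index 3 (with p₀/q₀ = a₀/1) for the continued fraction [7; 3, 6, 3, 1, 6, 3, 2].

439/60

Using pₖ = aₖpₖ₋₁ + pₖ₋₂, qₖ = aₖqₖ₋₁ + qₖ₋₂ (with p₋₁=1, p₋₂=0, q₋₁=0, q₋₂=1):
  k=0: a=7, p=7, q=1
  k=1: a=3, p=22, q=3
  k=2: a=6, p=139, q=19
  k=3: a=3, p=439, q=60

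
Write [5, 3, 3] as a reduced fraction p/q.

Using pₖ = aₖpₖ₋₁ + pₖ₋₂ and qₖ = aₖqₖ₋₁ + qₖ₋₂:
  k=0: a=5, p=5, q=1
  k=1: a=3, p=16, q=3
  k=2: a=3, p=53, q=10

53/10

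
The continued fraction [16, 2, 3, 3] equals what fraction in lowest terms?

Fold from the inside: start with 3/1.
  3 + 1/3 = 10/3
  2 + 3/10 = 23/10
  16 + 10/23 = 378/23

378/23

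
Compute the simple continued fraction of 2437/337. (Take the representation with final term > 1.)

[7; 4, 3, 8, 3]

2437 = 7*337 + 78
337 = 4*78 + 25
78 = 3*25 + 3
25 = 8*3 + 1
3 = 3*1 + 0  (stop)
So 2437/337 = [7; 4, 3, 8, 3].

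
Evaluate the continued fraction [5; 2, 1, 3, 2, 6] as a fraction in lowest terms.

863/161

Using pₖ = aₖpₖ₋₁ + pₖ₋₂ and qₖ = aₖqₖ₋₁ + qₖ₋₂:
  k=0: a=5, p=5, q=1
  k=1: a=2, p=11, q=2
  k=2: a=1, p=16, q=3
  k=3: a=3, p=59, q=11
  k=4: a=2, p=134, q=25
  k=5: a=6, p=863, q=161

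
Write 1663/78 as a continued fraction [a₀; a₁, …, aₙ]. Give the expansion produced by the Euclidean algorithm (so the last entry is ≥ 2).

[21; 3, 8, 3]

1663 = 21*78 + 25
78 = 3*25 + 3
25 = 8*3 + 1
3 = 3*1 + 0  (stop)
So 1663/78 = [21; 3, 8, 3].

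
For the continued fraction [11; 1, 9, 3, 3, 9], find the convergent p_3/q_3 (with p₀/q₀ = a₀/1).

Using pₖ = aₖpₖ₋₁ + pₖ₋₂, qₖ = aₖqₖ₋₁ + qₖ₋₂ (with p₋₁=1, p₋₂=0, q₋₁=0, q₋₂=1):
  k=0: a=11, p=11, q=1
  k=1: a=1, p=12, q=1
  k=2: a=9, p=119, q=10
  k=3: a=3, p=369, q=31

369/31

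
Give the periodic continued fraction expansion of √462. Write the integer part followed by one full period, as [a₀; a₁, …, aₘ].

[21; 2, 42]

a₀ = ⌊√462⌋ = 21.
With m₀=0, d₀=1 and mₖ₊₁ = dₖaₖ − mₖ, dₖ₊₁ = (n − mₖ₊₁²)/dₖ, aₖ₊₁ = ⌊(a₀+mₖ₊₁)/dₖ₊₁⌋:
  k=1: m=21, d=21, a=2
  k=2: m=21, d=1, a=42
d=1 and a=2a₀=42 at k=2, so the next step gives (m, d) = (21, 21) again — its k=1 value — and the period has length 2.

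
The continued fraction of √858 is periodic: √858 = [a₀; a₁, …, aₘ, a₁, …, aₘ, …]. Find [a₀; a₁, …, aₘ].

[29; 3, 2, 3, 58]

a₀ = ⌊√858⌋ = 29.
With m₀=0, d₀=1 and mₖ₊₁ = dₖaₖ − mₖ, dₖ₊₁ = (n − mₖ₊₁²)/dₖ, aₖ₊₁ = ⌊(a₀+mₖ₊₁)/dₖ₊₁⌋:
  k=1: m=29, d=17, a=3
  k=2: m=22, d=22, a=2
  k=3: m=22, d=17, a=3
  k=4: m=29, d=1, a=58
d=1 and a=2a₀=58 at k=4, so the next step gives (m, d) = (29, 17) again — its k=1 value — and the period has length 4.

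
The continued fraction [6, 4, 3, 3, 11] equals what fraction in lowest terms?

3029/486

Using pₖ = aₖpₖ₋₁ + pₖ₋₂ and qₖ = aₖqₖ₋₁ + qₖ₋₂:
  k=0: a=6, p=6, q=1
  k=1: a=4, p=25, q=4
  k=2: a=3, p=81, q=13
  k=3: a=3, p=268, q=43
  k=4: a=11, p=3029, q=486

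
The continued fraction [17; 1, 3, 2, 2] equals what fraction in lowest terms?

391/22

Fold from the inside: start with 2/1.
  2 + 1/2 = 5/2
  3 + 2/5 = 17/5
  1 + 5/17 = 22/17
  17 + 17/22 = 391/22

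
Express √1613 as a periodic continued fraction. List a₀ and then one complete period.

a₀ = ⌊√1613⌋ = 40.
With m₀=0, d₀=1 and mₖ₊₁ = dₖaₖ − mₖ, dₖ₊₁ = (n − mₖ₊₁²)/dₖ, aₖ₊₁ = ⌊(a₀+mₖ₊₁)/dₖ₊₁⌋:
  k=1: m=40, d=13, a=6
  k=2: m=38, d=13, a=6
  k=3: m=40, d=1, a=80
d=1 and a=2a₀=80 at k=3, so the next step gives (m, d) = (40, 13) again — its k=1 value — and the period has length 3.

[40; 6, 6, 80]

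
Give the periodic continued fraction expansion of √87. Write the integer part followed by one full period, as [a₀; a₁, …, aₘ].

a₀ = ⌊√87⌋ = 9.
With m₀=0, d₀=1 and mₖ₊₁ = dₖaₖ − mₖ, dₖ₊₁ = (n − mₖ₊₁²)/dₖ, aₖ₊₁ = ⌊(a₀+mₖ₊₁)/dₖ₊₁⌋:
  k=1: m=9, d=6, a=3
  k=2: m=9, d=1, a=18
d=1 and a=2a₀=18 at k=2, so the next step gives (m, d) = (9, 6) again — its k=1 value — and the period has length 2.

[9; 3, 18]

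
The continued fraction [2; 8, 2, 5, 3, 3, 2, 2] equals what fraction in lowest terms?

11644/5497

Fold from the inside: start with 2/1.
  2 + 1/2 = 5/2
  3 + 2/5 = 17/5
  3 + 5/17 = 56/17
  5 + 17/56 = 297/56
  2 + 56/297 = 650/297
  8 + 297/650 = 5497/650
  2 + 650/5497 = 11644/5497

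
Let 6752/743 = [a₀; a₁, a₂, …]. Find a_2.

2

6752 = 9·743 + 65   →  a_0 = 9
743 = 11·65 + 28   →  a_1 = 11
65 = 2·28 + 9   →  a_2 = 2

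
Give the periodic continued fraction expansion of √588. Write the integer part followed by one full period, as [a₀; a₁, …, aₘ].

a₀ = ⌊√588⌋ = 24.
With m₀=0, d₀=1 and mₖ₊₁ = dₖaₖ − mₖ, dₖ₊₁ = (n − mₖ₊₁²)/dₖ, aₖ₊₁ = ⌊(a₀+mₖ₊₁)/dₖ₊₁⌋:
  k=1: m=24, d=12, a=4
  k=2: m=24, d=1, a=48
d=1 and a=2a₀=48 at k=2, so the next step gives (m, d) = (24, 12) again — its k=1 value — and the period has length 2.

[24; 4, 48]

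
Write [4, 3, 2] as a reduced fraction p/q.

30/7

Fold from the inside: start with 2/1.
  3 + 1/2 = 7/2
  4 + 2/7 = 30/7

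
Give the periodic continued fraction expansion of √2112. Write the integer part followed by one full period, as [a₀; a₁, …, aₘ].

a₀ = ⌊√2112⌋ = 45.
With m₀=0, d₀=1 and mₖ₊₁ = dₖaₖ − mₖ, dₖ₊₁ = (n − mₖ₊₁²)/dₖ, aₖ₊₁ = ⌊(a₀+mₖ₊₁)/dₖ₊₁⌋:
  k=1: m=45, d=87, a=1
  k=2: m=42, d=4, a=21
  k=3: m=42, d=87, a=1
  k=4: m=45, d=1, a=90
d=1 and a=2a₀=90 at k=4, so the next step gives (m, d) = (45, 87) again — its k=1 value — and the period has length 4.

[45; 1, 21, 1, 90]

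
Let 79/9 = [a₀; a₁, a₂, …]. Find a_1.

79 = 8·9 + 7   →  a_0 = 8
9 = 1·7 + 2   →  a_1 = 1

1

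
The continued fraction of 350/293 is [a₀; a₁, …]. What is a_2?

350 = 1·293 + 57   →  a_0 = 1
293 = 5·57 + 8   →  a_1 = 5
57 = 7·8 + 1   →  a_2 = 7

7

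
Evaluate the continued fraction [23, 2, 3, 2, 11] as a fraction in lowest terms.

4289/183

Using pₖ = aₖpₖ₋₁ + pₖ₋₂ and qₖ = aₖqₖ₋₁ + qₖ₋₂:
  k=0: a=23, p=23, q=1
  k=1: a=2, p=47, q=2
  k=2: a=3, p=164, q=7
  k=3: a=2, p=375, q=16
  k=4: a=11, p=4289, q=183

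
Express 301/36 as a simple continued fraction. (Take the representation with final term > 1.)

301 = 8×36 + 13
36 = 2×13 + 10
13 = 1×10 + 3
10 = 3×3 + 1
3 = 3×1 + 0  (stop)
So 301/36 = [8; 2, 1, 3, 3].

[8; 2, 1, 3, 3]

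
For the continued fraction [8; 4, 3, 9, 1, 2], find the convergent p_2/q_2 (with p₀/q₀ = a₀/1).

Using pₖ = aₖpₖ₋₁ + pₖ₋₂, qₖ = aₖqₖ₋₁ + qₖ₋₂ (with p₋₁=1, p₋₂=0, q₋₁=0, q₋₂=1):
  k=0: a=8, p=8, q=1
  k=1: a=4, p=33, q=4
  k=2: a=3, p=107, q=13

107/13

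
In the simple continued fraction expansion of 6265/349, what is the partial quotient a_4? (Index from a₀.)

6265 = 17·349 + 332   →  a_0 = 17
349 = 1·332 + 17   →  a_1 = 1
332 = 19·17 + 9   →  a_2 = 19
17 = 1·9 + 8   →  a_3 = 1
9 = 1·8 + 1   →  a_4 = 1

1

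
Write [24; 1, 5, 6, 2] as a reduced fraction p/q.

1987/80

Fold from the inside: start with 2/1.
  6 + 1/2 = 13/2
  5 + 2/13 = 67/13
  1 + 13/67 = 80/67
  24 + 67/80 = 1987/80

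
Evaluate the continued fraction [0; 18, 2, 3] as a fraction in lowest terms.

Using pₖ = aₖpₖ₋₁ + pₖ₋₂ and qₖ = aₖqₖ₋₁ + qₖ₋₂:
  k=0: a=0, p=0, q=1
  k=1: a=18, p=1, q=18
  k=2: a=2, p=2, q=37
  k=3: a=3, p=7, q=129

7/129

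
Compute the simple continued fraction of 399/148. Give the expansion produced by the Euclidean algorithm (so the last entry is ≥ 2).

[2; 1, 2, 3, 2, 6]

399 = 2·148 + 103
148 = 1·103 + 45
103 = 2·45 + 13
45 = 3·13 + 6
13 = 2·6 + 1
6 = 6·1 + 0  (stop)
So 399/148 = [2; 1, 2, 3, 2, 6].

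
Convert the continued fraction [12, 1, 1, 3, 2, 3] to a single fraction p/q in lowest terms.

Fold from the inside: start with 3/1.
  2 + 1/3 = 7/3
  3 + 3/7 = 24/7
  1 + 7/24 = 31/24
  1 + 24/31 = 55/31
  12 + 31/55 = 691/55

691/55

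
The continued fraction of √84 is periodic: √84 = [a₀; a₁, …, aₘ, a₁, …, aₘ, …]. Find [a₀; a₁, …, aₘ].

[9; 6, 18]

a₀ = ⌊√84⌋ = 9.
With m₀=0, d₀=1 and mₖ₊₁ = dₖaₖ − mₖ, dₖ₊₁ = (n − mₖ₊₁²)/dₖ, aₖ₊₁ = ⌊(a₀+mₖ₊₁)/dₖ₊₁⌋:
  k=1: m=9, d=3, a=6
  k=2: m=9, d=1, a=18
d=1 and a=2a₀=18 at k=2, so the next step gives (m, d) = (9, 3) again — its k=1 value — and the period has length 2.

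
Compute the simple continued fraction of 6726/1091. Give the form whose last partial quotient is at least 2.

[6; 6, 16, 2, 1, 3]

6726 = 6·1091 + 180
1091 = 6·180 + 11
180 = 16·11 + 4
11 = 2·4 + 3
4 = 1·3 + 1
3 = 3·1 + 0  (stop)
So 6726/1091 = [6; 6, 16, 2, 1, 3].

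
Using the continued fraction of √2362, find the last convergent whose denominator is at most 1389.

√2362 = [48; 1, 1, 1, 1, 96, …] (period length 5).
Convergents:
  p_0/q_0 = 48/1
  p_1/q_1 = 49/1
  p_2/q_2 = 97/2
  p_3/q_3 = 146/3
  p_4/q_4 = 243/5
  p_5/q_5 = 23474/483
  p_6/q_6 = 23717/488
  p_7/q_7 = 47191/971
  p_8/q_8 = 70908/1459
q_7 = 971 ≤ 1389 < 1459 = q_8, so the answer is 47191/971.

47191/971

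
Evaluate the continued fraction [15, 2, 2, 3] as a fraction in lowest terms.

262/17

Fold from the inside: start with 3/1.
  2 + 1/3 = 7/3
  2 + 3/7 = 17/7
  15 + 7/17 = 262/17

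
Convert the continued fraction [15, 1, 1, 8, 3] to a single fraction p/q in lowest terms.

823/53

Using pₖ = aₖpₖ₋₁ + pₖ₋₂ and qₖ = aₖqₖ₋₁ + qₖ₋₂:
  k=0: a=15, p=15, q=1
  k=1: a=1, p=16, q=1
  k=2: a=1, p=31, q=2
  k=3: a=8, p=264, q=17
  k=4: a=3, p=823, q=53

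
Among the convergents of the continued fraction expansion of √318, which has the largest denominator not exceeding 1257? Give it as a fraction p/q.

19063/1069

√318 = [17; 1, 4, 1, 34, …] (period length 4).
Convergents:
  p_0/q_0 = 17/1
  p_1/q_1 = 18/1
  p_2/q_2 = 89/5
  p_3/q_3 = 107/6
  p_4/q_4 = 3727/209
  p_5/q_5 = 3834/215
  p_6/q_6 = 19063/1069
  p_7/q_7 = 22897/1284
q_6 = 1069 ≤ 1257 < 1284 = q_7, so the answer is 19063/1069.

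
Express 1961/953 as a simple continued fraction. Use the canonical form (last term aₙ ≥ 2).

[2; 17, 3, 18]

1961 = 2×953 + 55
953 = 17×55 + 18
55 = 3×18 + 1
18 = 18×1 + 0  (stop)
So 1961/953 = [2; 17, 3, 18].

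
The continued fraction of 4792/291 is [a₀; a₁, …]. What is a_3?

4792 = 16·291 + 136   →  a_0 = 16
291 = 2·136 + 19   →  a_1 = 2
136 = 7·19 + 3   →  a_2 = 7
19 = 6·3 + 1   →  a_3 = 6

6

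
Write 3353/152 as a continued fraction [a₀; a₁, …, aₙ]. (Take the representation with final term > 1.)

[22; 16, 1, 8]

3353 = 22*152 + 9
152 = 16*9 + 8
9 = 1*8 + 1
8 = 8*1 + 0  (stop)
So 3353/152 = [22; 16, 1, 8].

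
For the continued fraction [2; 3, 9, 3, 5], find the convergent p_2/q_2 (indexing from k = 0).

Using pₖ = aₖpₖ₋₁ + pₖ₋₂, qₖ = aₖqₖ₋₁ + qₖ₋₂ (with p₋₁=1, p₋₂=0, q₋₁=0, q₋₂=1):
  k=0: a=2, p=2, q=1
  k=1: a=3, p=7, q=3
  k=2: a=9, p=65, q=28

65/28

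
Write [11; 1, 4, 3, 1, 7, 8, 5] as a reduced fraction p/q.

80165/6788

Using pₖ = aₖpₖ₋₁ + pₖ₋₂ and qₖ = aₖqₖ₋₁ + qₖ₋₂:
  k=0: a=11, p=11, q=1
  k=1: a=1, p=12, q=1
  k=2: a=4, p=59, q=5
  k=3: a=3, p=189, q=16
  k=4: a=1, p=248, q=21
  k=5: a=7, p=1925, q=163
  k=6: a=8, p=15648, q=1325
  k=7: a=5, p=80165, q=6788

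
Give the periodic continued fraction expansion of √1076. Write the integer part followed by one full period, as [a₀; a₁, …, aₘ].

[32; 1, 4, 16, 4, 1, 64]

a₀ = ⌊√1076⌋ = 32.
With m₀=0, d₀=1 and mₖ₊₁ = dₖaₖ − mₖ, dₖ₊₁ = (n − mₖ₊₁²)/dₖ, aₖ₊₁ = ⌊(a₀+mₖ₊₁)/dₖ₊₁⌋:
  k=1: m=32, d=52, a=1
  k=2: m=20, d=13, a=4
  k=3: m=32, d=4, a=16
  k=4: m=32, d=13, a=4
  k=5: m=20, d=52, a=1
  k=6: m=32, d=1, a=64
d=1 and a=2a₀=64 at k=6, so the next step gives (m, d) = (32, 52) again — its k=1 value — and the period has length 6.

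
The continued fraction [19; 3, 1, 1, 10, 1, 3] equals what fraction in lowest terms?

6113/317

Fold from the inside: start with 3/1.
  1 + 1/3 = 4/3
  10 + 3/4 = 43/4
  1 + 4/43 = 47/43
  1 + 43/47 = 90/47
  3 + 47/90 = 317/90
  19 + 90/317 = 6113/317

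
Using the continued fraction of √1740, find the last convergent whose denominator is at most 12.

292/7

√1740 = [41; 1, 2, 2, 20, 2, 2, 1, 82, …] (period length 8).
Convergents:
  p_0/q_0 = 41/1
  p_1/q_1 = 42/1
  p_2/q_2 = 125/3
  p_3/q_3 = 292/7
  p_4/q_4 = 5965/143
q_3 = 7 ≤ 12 < 143 = q_4, so the answer is 292/7.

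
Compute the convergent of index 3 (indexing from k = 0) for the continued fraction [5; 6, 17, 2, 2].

Using pₖ = aₖpₖ₋₁ + pₖ₋₂, qₖ = aₖqₖ₋₁ + qₖ₋₂ (with p₋₁=1, p₋₂=0, q₋₁=0, q₋₂=1):
  k=0: a=5, p=5, q=1
  k=1: a=6, p=31, q=6
  k=2: a=17, p=532, q=103
  k=3: a=2, p=1095, q=212

1095/212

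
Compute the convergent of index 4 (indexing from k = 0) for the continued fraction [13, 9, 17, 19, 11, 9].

Using pₖ = aₖpₖ₋₁ + pₖ₋₂, qₖ = aₖqₖ₋₁ + qₖ₋₂ (with p₋₁=1, p₋₂=0, q₋₁=0, q₋₂=1):
  k=0: a=13, p=13, q=1
  k=1: a=9, p=118, q=9
  k=2: a=17, p=2019, q=154
  k=3: a=19, p=38479, q=2935
  k=4: a=11, p=425288, q=32439

425288/32439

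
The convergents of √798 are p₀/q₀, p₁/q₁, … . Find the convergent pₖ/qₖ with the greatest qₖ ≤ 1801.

25537/904

√798 = [28; 4, 56, …] (period length 2).
Convergents:
  p_0/q_0 = 28/1
  p_1/q_1 = 113/4
  p_2/q_2 = 6356/225
  p_3/q_3 = 25537/904
  p_4/q_4 = 1436428/50849
q_3 = 904 ≤ 1801 < 50849 = q_4, so the answer is 25537/904.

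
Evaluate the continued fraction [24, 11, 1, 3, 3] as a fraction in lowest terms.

3685/153

Fold from the inside: start with 3/1.
  3 + 1/3 = 10/3
  1 + 3/10 = 13/10
  11 + 10/13 = 153/13
  24 + 13/153 = 3685/153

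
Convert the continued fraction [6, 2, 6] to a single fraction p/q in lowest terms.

84/13

Fold from the inside: start with 6/1.
  2 + 1/6 = 13/6
  6 + 6/13 = 84/13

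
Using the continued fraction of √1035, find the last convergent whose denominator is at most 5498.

72257/2246

√1035 = [32; 5, 1, 5, 64, …] (period length 4).
Convergents:
  p_0/q_0 = 32/1
  p_1/q_1 = 161/5
  p_2/q_2 = 193/6
  p_3/q_3 = 1126/35
  p_4/q_4 = 72257/2246
  p_5/q_5 = 362411/11265
q_4 = 2246 ≤ 5498 < 11265 = q_5, so the answer is 72257/2246.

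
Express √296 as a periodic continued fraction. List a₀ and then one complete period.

a₀ = ⌊√296⌋ = 17.
With m₀=0, d₀=1 and mₖ₊₁ = dₖaₖ − mₖ, dₖ₊₁ = (n − mₖ₊₁²)/dₖ, aₖ₊₁ = ⌊(a₀+mₖ₊₁)/dₖ₊₁⌋:
  k=1: m=17, d=7, a=4
  k=2: m=11, d=25, a=1
  k=3: m=14, d=4, a=7
  k=4: m=14, d=25, a=1
  k=5: m=11, d=7, a=4
  k=6: m=17, d=1, a=34
d=1 and a=2a₀=34 at k=6, so the next step gives (m, d) = (17, 7) again — its k=1 value — and the period has length 6.

[17; 4, 1, 7, 1, 4, 34]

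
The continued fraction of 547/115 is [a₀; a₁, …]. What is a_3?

9

547 = 4·115 + 87   →  a_0 = 4
115 = 1·87 + 28   →  a_1 = 1
87 = 3·28 + 3   →  a_2 = 3
28 = 9·3 + 1   →  a_3 = 9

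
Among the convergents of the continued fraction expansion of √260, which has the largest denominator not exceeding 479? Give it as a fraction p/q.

4144/257

√260 = [16; 8, 32, …] (period length 2).
Convergents:
  p_0/q_0 = 16/1
  p_1/q_1 = 129/8
  p_2/q_2 = 4144/257
  p_3/q_3 = 33281/2064
q_2 = 257 ≤ 479 < 2064 = q_3, so the answer is 4144/257.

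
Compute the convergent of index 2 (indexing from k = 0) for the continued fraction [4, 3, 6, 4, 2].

Using pₖ = aₖpₖ₋₁ + pₖ₋₂, qₖ = aₖqₖ₋₁ + qₖ₋₂ (with p₋₁=1, p₋₂=0, q₋₁=0, q₋₂=1):
  k=0: a=4, p=4, q=1
  k=1: a=3, p=13, q=3
  k=2: a=6, p=82, q=19

82/19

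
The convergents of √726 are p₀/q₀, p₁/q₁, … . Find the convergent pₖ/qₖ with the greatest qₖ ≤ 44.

√726 = [26; 1, 16, 1, 52, …] (period length 4).
Convergents:
  p_0/q_0 = 26/1
  p_1/q_1 = 27/1
  p_2/q_2 = 458/17
  p_3/q_3 = 485/18
  p_4/q_4 = 25678/953
q_3 = 18 ≤ 44 < 953 = q_4, so the answer is 485/18.

485/18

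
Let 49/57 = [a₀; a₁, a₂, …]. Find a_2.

49 = 0·57 + 49   →  a_0 = 0
57 = 1·49 + 8   →  a_1 = 1
49 = 6·8 + 1   →  a_2 = 6

6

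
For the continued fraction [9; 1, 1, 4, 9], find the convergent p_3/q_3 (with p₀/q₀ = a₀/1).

Using pₖ = aₖpₖ₋₁ + pₖ₋₂, qₖ = aₖqₖ₋₁ + qₖ₋₂ (with p₋₁=1, p₋₂=0, q₋₁=0, q₋₂=1):
  k=0: a=9, p=9, q=1
  k=1: a=1, p=10, q=1
  k=2: a=1, p=19, q=2
  k=3: a=4, p=86, q=9

86/9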